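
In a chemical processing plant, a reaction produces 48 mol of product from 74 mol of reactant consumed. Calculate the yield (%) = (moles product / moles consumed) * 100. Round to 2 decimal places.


Yield = (moles product / moles consumed) * 100%
Yield = (48 / 74) * 100
Yield = 0.6486 * 100
Yield = 64.86%


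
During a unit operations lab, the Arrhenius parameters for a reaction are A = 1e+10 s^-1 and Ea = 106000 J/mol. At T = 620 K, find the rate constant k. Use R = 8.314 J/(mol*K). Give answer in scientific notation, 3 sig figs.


k = A * exp(-Ea/(R*T))
k = 1e+10 * exp(-106000 / (8.314 * 620))
k = 1e+10 * exp(-20.563837)
k = 1.17e+01


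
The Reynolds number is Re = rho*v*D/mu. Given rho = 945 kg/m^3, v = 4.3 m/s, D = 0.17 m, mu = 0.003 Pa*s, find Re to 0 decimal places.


Re = rho * v * D / mu
Re = 945 * 4.3 * 0.17 / 0.003
Re = 690.795 / 0.003
Re = 230265


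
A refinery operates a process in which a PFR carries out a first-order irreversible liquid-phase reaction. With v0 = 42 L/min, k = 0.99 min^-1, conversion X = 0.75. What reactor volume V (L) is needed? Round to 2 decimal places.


V = (v0/k) * ln(1/(1-X))
V = (42/0.99) * ln(1/(1-0.75))
V = 42.424242 * ln(4.0)
V = 42.424242 * 1.386294
V = 58.81 L


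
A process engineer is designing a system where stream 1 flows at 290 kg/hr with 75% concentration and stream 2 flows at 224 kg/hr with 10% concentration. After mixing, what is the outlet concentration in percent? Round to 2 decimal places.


Mass balance on solute: F1*x1 + F2*x2 = F3*x3
F3 = F1 + F2 = 290 + 224 = 514 kg/hr
x3 = (F1*x1 + F2*x2)/F3
x3 = (290*0.75 + 224*0.1) / 514
x3 = 46.67%


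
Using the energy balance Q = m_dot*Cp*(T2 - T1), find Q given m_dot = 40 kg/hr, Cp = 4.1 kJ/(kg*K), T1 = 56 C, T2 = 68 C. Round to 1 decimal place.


Q = m_dot * Cp * (T2 - T1)
Q = 40 * 4.1 * (68 - 56)
Q = 40 * 4.1 * 12
Q = 1968.0 kJ/hr


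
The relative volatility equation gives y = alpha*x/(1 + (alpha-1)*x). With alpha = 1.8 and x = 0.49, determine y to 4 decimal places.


y = alpha*x / (1 + (alpha-1)*x)
y = 1.8*0.49 / (1 + (1.8-1)*0.49)
y = 0.882 / (1 + 0.392)
y = 0.882 / 1.392
y = 0.6336


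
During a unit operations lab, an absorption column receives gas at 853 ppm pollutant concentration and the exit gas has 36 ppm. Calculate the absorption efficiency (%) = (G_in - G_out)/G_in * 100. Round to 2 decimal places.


Efficiency = (G_in - G_out) / G_in * 100%
Efficiency = (853 - 36) / 853 * 100
Efficiency = 817 / 853 * 100
Efficiency = 95.78%


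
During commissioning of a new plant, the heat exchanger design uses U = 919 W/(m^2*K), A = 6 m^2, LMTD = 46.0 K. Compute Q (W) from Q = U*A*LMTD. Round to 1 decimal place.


Q = U * A * LMTD
Q = 919 * 6 * 46.0
Q = 253644.0 W


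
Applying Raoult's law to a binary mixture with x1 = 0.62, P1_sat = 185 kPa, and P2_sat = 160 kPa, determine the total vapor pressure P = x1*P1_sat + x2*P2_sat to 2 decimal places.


P = x1*P1_sat + x2*P2_sat
x2 = 1 - x1 = 1 - 0.62 = 0.38
P = 0.62*185 + 0.38*160
P = 114.7 + 60.8
P = 175.50 kPa


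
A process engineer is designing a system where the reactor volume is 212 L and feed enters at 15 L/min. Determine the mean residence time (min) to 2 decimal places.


tau = V / v0
tau = 212 / 15
tau = 14.13 min


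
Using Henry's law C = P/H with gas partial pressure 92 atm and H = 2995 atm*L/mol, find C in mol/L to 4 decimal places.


C = P / H
C = 92 / 2995
C = 0.0307 mol/L


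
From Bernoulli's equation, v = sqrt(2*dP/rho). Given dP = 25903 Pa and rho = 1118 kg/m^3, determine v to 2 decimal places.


v = sqrt(2*dP/rho)
v = sqrt(2*25903/1118)
v = sqrt(46.338104)
v = 6.81 m/s


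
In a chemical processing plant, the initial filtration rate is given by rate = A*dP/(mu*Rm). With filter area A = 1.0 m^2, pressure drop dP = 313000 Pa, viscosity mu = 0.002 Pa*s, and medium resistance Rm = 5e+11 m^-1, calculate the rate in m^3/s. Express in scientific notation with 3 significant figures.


rate = A * dP / (mu * Rm)
rate = 1.0 * 313000 / (0.002 * 5e+11)
rate = 313000.0 / 1.000e+09
rate = 3.13e-04 m^3/s


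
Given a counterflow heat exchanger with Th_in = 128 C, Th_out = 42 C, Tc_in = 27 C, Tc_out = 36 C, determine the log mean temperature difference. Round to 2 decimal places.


dT1 = Th_in - Tc_out = 128 - 36 = 92
dT2 = Th_out - Tc_in = 42 - 27 = 15
LMTD = (dT1 - dT2) / ln(dT1/dT2)
LMTD = (92 - 15) / ln(92/15)
LMTD = 42.45 K


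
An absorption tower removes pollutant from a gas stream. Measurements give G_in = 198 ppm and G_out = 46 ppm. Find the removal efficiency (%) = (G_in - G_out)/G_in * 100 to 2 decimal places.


Efficiency = (G_in - G_out) / G_in * 100%
Efficiency = (198 - 46) / 198 * 100
Efficiency = 152 / 198 * 100
Efficiency = 76.77%


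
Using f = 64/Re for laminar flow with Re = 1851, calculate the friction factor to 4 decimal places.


f = 64 / Re
f = 64 / 1851
f = 0.0346


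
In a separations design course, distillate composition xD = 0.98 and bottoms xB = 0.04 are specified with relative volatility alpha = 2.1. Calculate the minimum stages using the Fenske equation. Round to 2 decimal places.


N_min = ln((xD*(1-xB))/(xB*(1-xD))) / ln(alpha)
Numerator inside ln: 0.9408 / 0.0008 = 1176.0
ln(1176.0) = 7.069874
ln(alpha) = ln(2.1) = 0.741937
N_min = 7.069874 / 0.741937 = 9.53


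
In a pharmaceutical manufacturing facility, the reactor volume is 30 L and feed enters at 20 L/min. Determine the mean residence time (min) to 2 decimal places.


tau = V / v0
tau = 30 / 20
tau = 1.50 min


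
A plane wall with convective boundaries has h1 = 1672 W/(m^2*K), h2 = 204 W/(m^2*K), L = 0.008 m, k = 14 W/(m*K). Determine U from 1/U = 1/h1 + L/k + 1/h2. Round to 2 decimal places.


1/U = 1/h1 + L/k + 1/h2
1/U = 1/1672 + 0.008/14 + 1/204
1/U = 0.0005980861 + 0.0005714286 + 0.0049019608
1/U = 0.0060714755
U = 164.70 W/(m^2*K)


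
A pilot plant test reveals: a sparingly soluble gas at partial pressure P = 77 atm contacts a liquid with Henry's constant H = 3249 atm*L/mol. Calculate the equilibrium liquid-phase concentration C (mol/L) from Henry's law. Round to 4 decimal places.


C = P / H
C = 77 / 3249
C = 0.0237 mol/L


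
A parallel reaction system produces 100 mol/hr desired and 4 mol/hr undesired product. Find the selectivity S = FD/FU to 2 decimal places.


S = desired product rate / undesired product rate
S = 100 / 4
S = 25.00


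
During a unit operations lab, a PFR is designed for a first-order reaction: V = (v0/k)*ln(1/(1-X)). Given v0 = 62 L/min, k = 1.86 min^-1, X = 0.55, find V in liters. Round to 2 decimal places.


V = (v0/k) * ln(1/(1-X))
V = (62/1.86) * ln(1/(1-0.55))
V = 33.333333 * ln(2.222222)
V = 33.333333 * 0.798508
V = 26.62 L


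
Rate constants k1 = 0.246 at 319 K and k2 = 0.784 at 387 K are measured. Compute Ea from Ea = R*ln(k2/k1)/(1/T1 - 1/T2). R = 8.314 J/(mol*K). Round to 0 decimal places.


Ea = R * ln(k2/k1) / (1/T1 - 1/T2)
ln(k2/k1) = ln(0.784/0.246) = 1.1590775
1/T1 - 1/T2 = 1/319 - 1/387 = 0.00055081691
Ea = 8.314 * 1.1590775 / 0.00055081691
Ea = 17495 J/mol


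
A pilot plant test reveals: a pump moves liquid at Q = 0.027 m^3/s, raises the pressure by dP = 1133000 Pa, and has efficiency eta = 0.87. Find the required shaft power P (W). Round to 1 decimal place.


P = Q * dP / eta
P = 0.027 * 1133000 / 0.87
P = 30591.0 / 0.87
P = 35162.1 W


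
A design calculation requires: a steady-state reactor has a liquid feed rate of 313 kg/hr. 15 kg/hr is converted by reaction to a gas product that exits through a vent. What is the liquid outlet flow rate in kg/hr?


Steady-state mass balance on the main outlet: F_out = F_in - F_removed
F_out = 313 - 15
F_out = 298 kg/hr


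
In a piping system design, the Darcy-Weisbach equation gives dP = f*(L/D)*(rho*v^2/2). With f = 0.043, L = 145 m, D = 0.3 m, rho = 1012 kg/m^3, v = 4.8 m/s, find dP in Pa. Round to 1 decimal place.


dP = f * (L/D) * (rho*v^2/2)
dP = 0.043 * (145/0.3) * (1012*4.8^2/2)
L/D = 483.33333333
rho*v^2/2 = 1012*23.04/2 = 11658.24
dP = 0.043 * 483.33333333 * 11658.24
dP = 242297.1 Pa


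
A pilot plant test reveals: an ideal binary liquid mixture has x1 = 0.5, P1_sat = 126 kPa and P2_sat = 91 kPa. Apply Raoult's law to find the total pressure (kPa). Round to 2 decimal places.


P = x1*P1_sat + x2*P2_sat
x2 = 1 - x1 = 1 - 0.5 = 0.5
P = 0.5*126 + 0.5*91
P = 63.0 + 45.5
P = 108.50 kPa


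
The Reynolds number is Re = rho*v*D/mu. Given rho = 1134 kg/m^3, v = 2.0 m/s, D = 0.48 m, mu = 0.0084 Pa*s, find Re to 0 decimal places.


Re = rho * v * D / mu
Re = 1134 * 2.0 * 0.48 / 0.0084
Re = 1088.64 / 0.0084
Re = 129600


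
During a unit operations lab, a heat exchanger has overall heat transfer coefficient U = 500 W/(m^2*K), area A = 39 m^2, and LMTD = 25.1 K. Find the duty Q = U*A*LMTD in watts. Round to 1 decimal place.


Q = U * A * LMTD
Q = 500 * 39 * 25.1
Q = 489450.0 W


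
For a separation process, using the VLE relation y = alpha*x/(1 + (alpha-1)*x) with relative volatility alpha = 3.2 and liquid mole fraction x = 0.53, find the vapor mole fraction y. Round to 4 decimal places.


y = alpha*x / (1 + (alpha-1)*x)
y = 3.2*0.53 / (1 + (3.2-1)*0.53)
y = 1.696 / (1 + 1.166)
y = 1.696 / 2.166
y = 0.7830


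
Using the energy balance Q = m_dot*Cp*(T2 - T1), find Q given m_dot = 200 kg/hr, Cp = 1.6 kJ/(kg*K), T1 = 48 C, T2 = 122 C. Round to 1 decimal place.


Q = m_dot * Cp * (T2 - T1)
Q = 200 * 1.6 * (122 - 48)
Q = 200 * 1.6 * 74
Q = 23680.0 kJ/hr


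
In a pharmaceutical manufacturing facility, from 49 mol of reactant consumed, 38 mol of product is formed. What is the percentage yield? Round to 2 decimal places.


Yield = (moles product / moles consumed) * 100%
Yield = (38 / 49) * 100
Yield = 0.7755 * 100
Yield = 77.55%


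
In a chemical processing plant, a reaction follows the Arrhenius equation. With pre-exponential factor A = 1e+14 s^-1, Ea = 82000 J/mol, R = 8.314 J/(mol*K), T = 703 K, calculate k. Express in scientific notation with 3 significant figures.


k = A * exp(-Ea/(R*T))
k = 1e+14 * exp(-82000 / (8.314 * 703))
k = 1e+14 * exp(-14.029704)
k = 8.07e+07


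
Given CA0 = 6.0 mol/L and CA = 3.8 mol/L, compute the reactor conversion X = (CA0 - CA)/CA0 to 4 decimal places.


X = (CA0 - CA) / CA0
X = (6.0 - 3.8) / 6.0
X = 2.2 / 6.0
X = 0.3667


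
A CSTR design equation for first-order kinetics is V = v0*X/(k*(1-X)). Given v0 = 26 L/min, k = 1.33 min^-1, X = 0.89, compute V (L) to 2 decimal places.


V = v0 * X / (k * (1 - X))
V = 26 * 0.89 / (1.33 * (1 - 0.89))
V = 23.14 / (1.33 * 0.11)
V = 23.14 / 0.1463
V = 158.17 L


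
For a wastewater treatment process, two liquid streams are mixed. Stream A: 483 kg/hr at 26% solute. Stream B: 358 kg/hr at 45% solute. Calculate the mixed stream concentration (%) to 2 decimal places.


Mass balance on solute: F1*x1 + F2*x2 = F3*x3
F3 = F1 + F2 = 483 + 358 = 841 kg/hr
x3 = (F1*x1 + F2*x2)/F3
x3 = (483*0.26 + 358*0.45) / 841
x3 = 34.09%


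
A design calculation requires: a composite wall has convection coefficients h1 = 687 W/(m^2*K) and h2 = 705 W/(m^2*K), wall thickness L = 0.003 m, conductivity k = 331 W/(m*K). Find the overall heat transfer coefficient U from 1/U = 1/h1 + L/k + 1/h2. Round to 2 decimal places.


1/U = 1/h1 + L/k + 1/h2
1/U = 1/687 + 0.003/331 + 1/705
1/U = 0.0014556041 + 9.0634e-06 + 0.0014184397
1/U = 0.0028831072
U = 346.85 W/(m^2*K)


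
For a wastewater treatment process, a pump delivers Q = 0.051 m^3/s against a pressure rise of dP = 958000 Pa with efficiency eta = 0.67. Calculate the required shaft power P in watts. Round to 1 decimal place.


P = Q * dP / eta
P = 0.051 * 958000 / 0.67
P = 48858.0 / 0.67
P = 72922.4 W


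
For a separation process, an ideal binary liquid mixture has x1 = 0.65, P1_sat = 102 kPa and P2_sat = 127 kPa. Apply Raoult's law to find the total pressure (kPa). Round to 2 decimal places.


P = x1*P1_sat + x2*P2_sat
x2 = 1 - x1 = 1 - 0.65 = 0.35
P = 0.65*102 + 0.35*127
P = 66.3 + 44.45
P = 110.75 kPa


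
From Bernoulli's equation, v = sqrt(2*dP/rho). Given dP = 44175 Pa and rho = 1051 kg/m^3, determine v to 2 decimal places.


v = sqrt(2*dP/rho)
v = sqrt(2*44175/1051)
v = sqrt(84.062797)
v = 9.17 m/s


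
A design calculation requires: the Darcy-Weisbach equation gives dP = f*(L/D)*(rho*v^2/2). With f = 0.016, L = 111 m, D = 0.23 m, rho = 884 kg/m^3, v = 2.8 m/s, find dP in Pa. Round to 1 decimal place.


dP = f * (L/D) * (rho*v^2/2)
dP = 0.016 * (111/0.23) * (884*2.8^2/2)
L/D = 482.60869565
rho*v^2/2 = 884*7.84/2 = 3465.28
dP = 0.016 * 482.60869565 * 3465.28
dP = 26758.0 Pa


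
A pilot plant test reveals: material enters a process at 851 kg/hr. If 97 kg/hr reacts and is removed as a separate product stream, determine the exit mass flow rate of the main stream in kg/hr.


Steady-state mass balance on the main outlet: F_out = F_in - F_removed
F_out = 851 - 97
F_out = 754 kg/hr


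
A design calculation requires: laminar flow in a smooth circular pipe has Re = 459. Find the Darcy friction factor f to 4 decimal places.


f = 64 / Re
f = 64 / 459
f = 0.1394


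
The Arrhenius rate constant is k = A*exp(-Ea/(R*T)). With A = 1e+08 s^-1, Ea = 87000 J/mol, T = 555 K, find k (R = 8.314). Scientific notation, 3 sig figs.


k = A * exp(-Ea/(R*T))
k = 1e+08 * exp(-87000 / (8.314 * 555))
k = 1e+08 * exp(-18.854553)
k = 6.48e-01


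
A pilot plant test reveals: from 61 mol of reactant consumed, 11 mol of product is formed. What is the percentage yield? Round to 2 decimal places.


Yield = (moles product / moles consumed) * 100%
Yield = (11 / 61) * 100
Yield = 0.1803 * 100
Yield = 18.03%


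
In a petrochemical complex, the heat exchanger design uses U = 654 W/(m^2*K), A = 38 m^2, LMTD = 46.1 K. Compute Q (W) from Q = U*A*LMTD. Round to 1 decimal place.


Q = U * A * LMTD
Q = 654 * 38 * 46.1
Q = 1145677.2 W


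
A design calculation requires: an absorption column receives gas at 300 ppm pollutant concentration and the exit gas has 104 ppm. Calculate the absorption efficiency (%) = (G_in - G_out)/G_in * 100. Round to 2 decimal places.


Efficiency = (G_in - G_out) / G_in * 100%
Efficiency = (300 - 104) / 300 * 100
Efficiency = 196 / 300 * 100
Efficiency = 65.33%


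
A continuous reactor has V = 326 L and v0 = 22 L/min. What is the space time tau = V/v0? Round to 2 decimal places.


tau = V / v0
tau = 326 / 22
tau = 14.82 min


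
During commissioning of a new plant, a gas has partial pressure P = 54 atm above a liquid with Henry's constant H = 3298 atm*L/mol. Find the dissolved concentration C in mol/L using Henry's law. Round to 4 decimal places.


C = P / H
C = 54 / 3298
C = 0.0164 mol/L


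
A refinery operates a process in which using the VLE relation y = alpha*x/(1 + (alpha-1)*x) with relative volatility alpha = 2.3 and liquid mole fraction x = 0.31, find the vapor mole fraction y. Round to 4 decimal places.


y = alpha*x / (1 + (alpha-1)*x)
y = 2.3*0.31 / (1 + (2.3-1)*0.31)
y = 0.713 / (1 + 0.403)
y = 0.713 / 1.403
y = 0.5082


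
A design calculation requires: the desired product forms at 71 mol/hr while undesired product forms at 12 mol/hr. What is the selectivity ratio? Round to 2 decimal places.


S = desired product rate / undesired product rate
S = 71 / 12
S = 5.92


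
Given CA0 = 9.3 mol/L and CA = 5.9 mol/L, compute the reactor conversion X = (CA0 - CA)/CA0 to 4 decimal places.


X = (CA0 - CA) / CA0
X = (9.3 - 5.9) / 9.3
X = 3.4 / 9.3
X = 0.3656


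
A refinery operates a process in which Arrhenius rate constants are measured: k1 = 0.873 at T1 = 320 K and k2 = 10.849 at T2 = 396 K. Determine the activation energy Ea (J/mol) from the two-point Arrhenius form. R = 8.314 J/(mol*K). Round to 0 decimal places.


Ea = R * ln(k2/k1) / (1/T1 - 1/T2)
ln(k2/k1) = ln(10.849/0.873) = 2.5198926
1/T1 - 1/T2 = 1/320 - 1/396 = 0.000599747475
Ea = 8.314 * 2.5198926 / 0.000599747475
Ea = 34932 J/mol


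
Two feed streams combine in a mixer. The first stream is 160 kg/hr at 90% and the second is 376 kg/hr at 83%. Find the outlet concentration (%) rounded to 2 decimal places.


Mass balance on solute: F1*x1 + F2*x2 = F3*x3
F3 = F1 + F2 = 160 + 376 = 536 kg/hr
x3 = (F1*x1 + F2*x2)/F3
x3 = (160*0.9 + 376*0.83) / 536
x3 = 85.09%


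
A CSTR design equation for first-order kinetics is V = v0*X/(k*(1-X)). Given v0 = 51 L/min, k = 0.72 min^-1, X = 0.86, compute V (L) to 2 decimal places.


V = v0 * X / (k * (1 - X))
V = 51 * 0.86 / (0.72 * (1 - 0.86))
V = 43.86 / (0.72 * 0.14)
V = 43.86 / 0.1008
V = 435.12 L


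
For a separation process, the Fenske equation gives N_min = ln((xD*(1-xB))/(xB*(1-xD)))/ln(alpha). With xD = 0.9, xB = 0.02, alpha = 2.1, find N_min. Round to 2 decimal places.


N_min = ln((xD*(1-xB))/(xB*(1-xD))) / ln(alpha)
Numerator inside ln: 0.882 / 0.002 = 441.0
ln(441.0) = 6.089045
ln(alpha) = ln(2.1) = 0.741937
N_min = 6.089045 / 0.741937 = 8.21


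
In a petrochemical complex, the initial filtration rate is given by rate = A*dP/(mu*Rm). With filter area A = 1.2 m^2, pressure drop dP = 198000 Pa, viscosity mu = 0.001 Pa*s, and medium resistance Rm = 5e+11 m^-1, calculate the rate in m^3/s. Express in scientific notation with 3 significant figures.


rate = A * dP / (mu * Rm)
rate = 1.2 * 198000 / (0.001 * 5e+11)
rate = 237600.0 / 5.000e+08
rate = 4.75e-04 m^3/s


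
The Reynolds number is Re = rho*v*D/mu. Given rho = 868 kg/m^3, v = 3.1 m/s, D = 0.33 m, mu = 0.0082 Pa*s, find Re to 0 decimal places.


Re = rho * v * D / mu
Re = 868 * 3.1 * 0.33 / 0.0082
Re = 887.964 / 0.0082
Re = 108288


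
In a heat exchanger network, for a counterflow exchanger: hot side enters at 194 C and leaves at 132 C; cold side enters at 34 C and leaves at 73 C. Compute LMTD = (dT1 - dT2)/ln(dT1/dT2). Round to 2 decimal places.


dT1 = Th_in - Tc_out = 194 - 73 = 121
dT2 = Th_out - Tc_in = 132 - 34 = 98
LMTD = (dT1 - dT2) / ln(dT1/dT2)
LMTD = (121 - 98) / ln(121/98)
LMTD = 109.10 K


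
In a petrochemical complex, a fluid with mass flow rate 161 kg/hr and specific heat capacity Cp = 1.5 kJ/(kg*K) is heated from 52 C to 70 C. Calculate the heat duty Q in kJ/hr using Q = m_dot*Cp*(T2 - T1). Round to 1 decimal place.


Q = m_dot * Cp * (T2 - T1)
Q = 161 * 1.5 * (70 - 52)
Q = 161 * 1.5 * 18
Q = 4347.0 kJ/hr


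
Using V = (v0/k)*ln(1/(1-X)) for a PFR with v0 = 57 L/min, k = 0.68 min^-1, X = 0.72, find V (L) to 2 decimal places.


V = (v0/k) * ln(1/(1-X))
V = (57/0.68) * ln(1/(1-0.72))
V = 83.823529 * ln(3.571429)
V = 83.823529 * 1.272966
V = 106.70 L


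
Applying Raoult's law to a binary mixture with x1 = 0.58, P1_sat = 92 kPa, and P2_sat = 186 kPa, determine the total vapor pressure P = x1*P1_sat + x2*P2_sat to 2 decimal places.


P = x1*P1_sat + x2*P2_sat
x2 = 1 - x1 = 1 - 0.58 = 0.42
P = 0.58*92 + 0.42*186
P = 53.36 + 78.12
P = 131.48 kPa


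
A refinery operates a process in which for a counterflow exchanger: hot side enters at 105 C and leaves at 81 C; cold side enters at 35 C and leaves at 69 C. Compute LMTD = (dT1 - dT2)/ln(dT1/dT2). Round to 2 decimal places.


dT1 = Th_in - Tc_out = 105 - 69 = 36
dT2 = Th_out - Tc_in = 81 - 35 = 46
LMTD = (dT1 - dT2) / ln(dT1/dT2)
LMTD = (36 - 46) / ln(36/46)
LMTD = 40.80 K


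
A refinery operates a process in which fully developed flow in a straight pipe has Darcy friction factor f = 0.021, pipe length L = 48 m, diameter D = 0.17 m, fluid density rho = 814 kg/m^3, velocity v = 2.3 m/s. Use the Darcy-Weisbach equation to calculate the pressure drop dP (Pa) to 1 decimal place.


dP = f * (L/D) * (rho*v^2/2)
dP = 0.021 * (48/0.17) * (814*2.3^2/2)
L/D = 282.35294118
rho*v^2/2 = 814*5.29/2 = 2153.03
dP = 0.021 * 282.35294118 * 2153.03
dP = 12766.2 Pa


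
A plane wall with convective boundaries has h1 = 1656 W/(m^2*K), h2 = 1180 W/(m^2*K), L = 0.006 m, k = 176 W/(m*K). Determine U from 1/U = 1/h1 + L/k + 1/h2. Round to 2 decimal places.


1/U = 1/h1 + L/k + 1/h2
1/U = 1/1656 + 0.006/176 + 1/1180
1/U = 0.0006038647 + 3.40909e-05 + 0.0008474576
1/U = 0.0014854132
U = 673.21 W/(m^2*K)


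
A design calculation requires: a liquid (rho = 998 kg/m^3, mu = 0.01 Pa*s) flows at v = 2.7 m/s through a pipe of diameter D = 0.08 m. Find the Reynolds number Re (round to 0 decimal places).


Re = rho * v * D / mu
Re = 998 * 2.7 * 0.08 / 0.01
Re = 215.568 / 0.01
Re = 21557


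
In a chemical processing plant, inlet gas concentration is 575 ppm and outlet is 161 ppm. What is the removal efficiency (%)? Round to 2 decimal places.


Efficiency = (G_in - G_out) / G_in * 100%
Efficiency = (575 - 161) / 575 * 100
Efficiency = 414 / 575 * 100
Efficiency = 72.00%


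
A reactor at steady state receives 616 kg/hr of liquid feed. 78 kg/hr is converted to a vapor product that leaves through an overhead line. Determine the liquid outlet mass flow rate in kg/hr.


Steady-state mass balance on the main outlet: F_out = F_in - F_removed
F_out = 616 - 78
F_out = 538 kg/hr


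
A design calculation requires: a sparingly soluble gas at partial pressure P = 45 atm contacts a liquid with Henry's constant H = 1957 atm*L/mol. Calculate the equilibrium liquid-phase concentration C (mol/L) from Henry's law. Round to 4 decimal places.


C = P / H
C = 45 / 1957
C = 0.0230 mol/L


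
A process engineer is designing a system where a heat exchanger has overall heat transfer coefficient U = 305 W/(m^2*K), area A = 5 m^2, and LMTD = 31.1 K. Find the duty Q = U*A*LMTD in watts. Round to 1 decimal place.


Q = U * A * LMTD
Q = 305 * 5 * 31.1
Q = 47427.5 W


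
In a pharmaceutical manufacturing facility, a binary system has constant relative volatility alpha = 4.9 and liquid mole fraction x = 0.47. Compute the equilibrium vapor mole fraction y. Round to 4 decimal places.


y = alpha*x / (1 + (alpha-1)*x)
y = 4.9*0.47 / (1 + (4.9-1)*0.47)
y = 2.303 / (1 + 1.833)
y = 2.303 / 2.833
y = 0.8129


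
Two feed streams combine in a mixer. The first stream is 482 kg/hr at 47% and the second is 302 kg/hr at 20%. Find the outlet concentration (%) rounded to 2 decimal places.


Mass balance on solute: F1*x1 + F2*x2 = F3*x3
F3 = F1 + F2 = 482 + 302 = 784 kg/hr
x3 = (F1*x1 + F2*x2)/F3
x3 = (482*0.47 + 302*0.2) / 784
x3 = 36.60%


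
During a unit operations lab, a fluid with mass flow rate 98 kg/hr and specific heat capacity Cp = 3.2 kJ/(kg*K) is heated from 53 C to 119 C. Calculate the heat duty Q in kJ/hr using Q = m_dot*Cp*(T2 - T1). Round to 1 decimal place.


Q = m_dot * Cp * (T2 - T1)
Q = 98 * 3.2 * (119 - 53)
Q = 98 * 3.2 * 66
Q = 20697.6 kJ/hr


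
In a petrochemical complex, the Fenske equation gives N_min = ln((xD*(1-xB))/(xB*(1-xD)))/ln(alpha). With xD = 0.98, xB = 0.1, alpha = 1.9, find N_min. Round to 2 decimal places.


N_min = ln((xD*(1-xB))/(xB*(1-xD))) / ln(alpha)
Numerator inside ln: 0.882 / 0.002 = 441.0
ln(441.0) = 6.089045
ln(alpha) = ln(1.9) = 0.641854
N_min = 6.089045 / 0.641854 = 9.49


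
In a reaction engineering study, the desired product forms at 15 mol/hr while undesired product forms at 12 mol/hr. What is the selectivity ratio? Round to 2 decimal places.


S = desired product rate / undesired product rate
S = 15 / 12
S = 1.25


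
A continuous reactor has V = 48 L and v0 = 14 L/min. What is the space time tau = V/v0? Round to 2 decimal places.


tau = V / v0
tau = 48 / 14
tau = 3.43 min


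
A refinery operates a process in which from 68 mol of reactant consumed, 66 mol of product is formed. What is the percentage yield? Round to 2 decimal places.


Yield = (moles product / moles consumed) * 100%
Yield = (66 / 68) * 100
Yield = 0.9706 * 100
Yield = 97.06%


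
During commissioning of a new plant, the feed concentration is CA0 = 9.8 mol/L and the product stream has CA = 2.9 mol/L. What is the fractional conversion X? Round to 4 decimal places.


X = (CA0 - CA) / CA0
X = (9.8 - 2.9) / 9.8
X = 6.9 / 9.8
X = 0.7041


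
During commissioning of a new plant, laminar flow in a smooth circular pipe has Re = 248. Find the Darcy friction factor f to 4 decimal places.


f = 64 / Re
f = 64 / 248
f = 0.2581


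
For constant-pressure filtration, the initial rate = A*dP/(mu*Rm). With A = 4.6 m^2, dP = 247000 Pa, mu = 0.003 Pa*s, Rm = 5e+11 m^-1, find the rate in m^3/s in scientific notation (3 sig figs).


rate = A * dP / (mu * Rm)
rate = 4.6 * 247000 / (0.003 * 5e+11)
rate = 1136200.0 / 1.500e+09
rate = 7.57e-04 m^3/s


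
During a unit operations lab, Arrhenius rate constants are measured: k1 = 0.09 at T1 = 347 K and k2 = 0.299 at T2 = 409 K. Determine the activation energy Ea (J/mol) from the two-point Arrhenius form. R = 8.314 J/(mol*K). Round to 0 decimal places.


Ea = R * ln(k2/k1) / (1/T1 - 1/T2)
ln(k2/k1) = ln(0.299/0.09) = 1.2006339
1/T1 - 1/T2 = 1/347 - 1/409 = 0.000436856605
Ea = 8.314 * 1.2006339 / 0.000436856605
Ea = 22850 J/mol


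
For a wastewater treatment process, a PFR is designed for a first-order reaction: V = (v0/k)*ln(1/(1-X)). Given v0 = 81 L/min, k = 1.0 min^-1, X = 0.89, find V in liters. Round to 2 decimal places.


V = (v0/k) * ln(1/(1-X))
V = (81/1.0) * ln(1/(1-0.89))
V = 81.0 * ln(9.090909)
V = 81.0 * 2.207275
V = 178.79 L


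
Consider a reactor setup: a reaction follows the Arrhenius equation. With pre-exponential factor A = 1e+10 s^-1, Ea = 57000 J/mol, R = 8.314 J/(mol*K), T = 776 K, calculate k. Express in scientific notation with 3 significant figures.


k = A * exp(-Ea/(R*T))
k = 1e+10 * exp(-57000 / (8.314 * 776))
k = 1e+10 * exp(-8.83493)
k = 1.46e+06


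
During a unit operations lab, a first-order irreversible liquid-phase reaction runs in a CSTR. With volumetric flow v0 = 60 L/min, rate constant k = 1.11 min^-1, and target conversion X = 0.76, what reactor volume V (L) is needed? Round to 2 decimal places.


V = v0 * X / (k * (1 - X))
V = 60 * 0.76 / (1.11 * (1 - 0.76))
V = 45.6 / (1.11 * 0.24)
V = 45.6 / 0.2664
V = 171.17 L


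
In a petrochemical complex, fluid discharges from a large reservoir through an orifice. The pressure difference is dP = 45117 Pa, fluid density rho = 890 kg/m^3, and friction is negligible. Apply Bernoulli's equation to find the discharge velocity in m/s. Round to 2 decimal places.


v = sqrt(2*dP/rho)
v = sqrt(2*45117/890)
v = sqrt(101.386517)
v = 10.07 m/s


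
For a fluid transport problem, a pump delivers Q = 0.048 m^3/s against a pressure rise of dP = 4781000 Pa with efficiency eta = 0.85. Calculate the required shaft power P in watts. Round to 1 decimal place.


P = Q * dP / eta
P = 0.048 * 4781000 / 0.85
P = 229488.0 / 0.85
P = 269985.9 W


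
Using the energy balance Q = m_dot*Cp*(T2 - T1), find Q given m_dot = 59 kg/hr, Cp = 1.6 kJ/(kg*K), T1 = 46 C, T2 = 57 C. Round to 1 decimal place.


Q = m_dot * Cp * (T2 - T1)
Q = 59 * 1.6 * (57 - 46)
Q = 59 * 1.6 * 11
Q = 1038.4 kJ/hr


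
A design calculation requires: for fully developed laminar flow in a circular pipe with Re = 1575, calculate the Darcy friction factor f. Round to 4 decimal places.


f = 64 / Re
f = 64 / 1575
f = 0.0406


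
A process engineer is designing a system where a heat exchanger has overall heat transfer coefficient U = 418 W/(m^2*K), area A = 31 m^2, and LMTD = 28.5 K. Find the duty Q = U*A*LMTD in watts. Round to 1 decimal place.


Q = U * A * LMTD
Q = 418 * 31 * 28.5
Q = 369303.0 W


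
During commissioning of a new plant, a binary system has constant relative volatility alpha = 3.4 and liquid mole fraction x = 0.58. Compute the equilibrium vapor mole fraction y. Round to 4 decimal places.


y = alpha*x / (1 + (alpha-1)*x)
y = 3.4*0.58 / (1 + (3.4-1)*0.58)
y = 1.972 / (1 + 1.392)
y = 1.972 / 2.392
y = 0.8244


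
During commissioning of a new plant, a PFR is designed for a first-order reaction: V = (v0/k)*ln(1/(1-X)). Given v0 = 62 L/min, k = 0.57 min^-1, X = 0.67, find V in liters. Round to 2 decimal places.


V = (v0/k) * ln(1/(1-X))
V = (62/0.57) * ln(1/(1-0.67))
V = 108.77193 * ln(3.030303)
V = 108.77193 * 1.108663
V = 120.59 L


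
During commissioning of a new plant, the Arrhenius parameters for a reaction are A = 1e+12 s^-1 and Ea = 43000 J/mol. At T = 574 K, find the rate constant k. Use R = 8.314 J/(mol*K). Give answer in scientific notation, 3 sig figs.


k = A * exp(-Ea/(R*T))
k = 1e+12 * exp(-43000 / (8.314 * 574))
k = 1e+12 * exp(-9.010451)
k = 1.22e+08


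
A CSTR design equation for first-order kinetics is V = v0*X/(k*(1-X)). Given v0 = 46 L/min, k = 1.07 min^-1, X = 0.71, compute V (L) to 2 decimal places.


V = v0 * X / (k * (1 - X))
V = 46 * 0.71 / (1.07 * (1 - 0.71))
V = 32.66 / (1.07 * 0.29)
V = 32.66 / 0.3103
V = 105.25 L


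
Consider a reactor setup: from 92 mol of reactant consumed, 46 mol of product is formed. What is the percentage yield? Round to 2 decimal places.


Yield = (moles product / moles consumed) * 100%
Yield = (46 / 92) * 100
Yield = 0.5 * 100
Yield = 50.00%


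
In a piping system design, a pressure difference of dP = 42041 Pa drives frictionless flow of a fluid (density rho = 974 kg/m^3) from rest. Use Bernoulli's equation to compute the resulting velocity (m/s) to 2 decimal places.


v = sqrt(2*dP/rho)
v = sqrt(2*42041/974)
v = sqrt(86.326489)
v = 9.29 m/s


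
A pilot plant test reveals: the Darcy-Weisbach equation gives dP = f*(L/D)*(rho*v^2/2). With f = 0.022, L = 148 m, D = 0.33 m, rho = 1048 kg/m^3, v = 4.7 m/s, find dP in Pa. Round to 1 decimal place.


dP = f * (L/D) * (rho*v^2/2)
dP = 0.022 * (148/0.33) * (1048*4.7^2/2)
L/D = 448.48484848
rho*v^2/2 = 1048*22.09/2 = 11575.16
dP = 0.022 * 448.48484848 * 11575.16
dP = 114208.2 Pa


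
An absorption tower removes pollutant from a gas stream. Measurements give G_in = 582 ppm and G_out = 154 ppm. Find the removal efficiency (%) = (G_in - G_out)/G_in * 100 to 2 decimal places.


Efficiency = (G_in - G_out) / G_in * 100%
Efficiency = (582 - 154) / 582 * 100
Efficiency = 428 / 582 * 100
Efficiency = 73.54%


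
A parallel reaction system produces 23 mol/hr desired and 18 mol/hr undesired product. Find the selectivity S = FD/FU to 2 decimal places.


S = desired product rate / undesired product rate
S = 23 / 18
S = 1.28


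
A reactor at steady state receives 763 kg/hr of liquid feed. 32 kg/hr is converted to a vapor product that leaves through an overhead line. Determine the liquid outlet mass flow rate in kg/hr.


Steady-state mass balance on the main outlet: F_out = F_in - F_removed
F_out = 763 - 32
F_out = 731 kg/hr


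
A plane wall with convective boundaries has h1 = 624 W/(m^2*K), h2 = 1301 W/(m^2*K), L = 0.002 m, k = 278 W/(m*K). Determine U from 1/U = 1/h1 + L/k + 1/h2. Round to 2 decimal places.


1/U = 1/h1 + L/k + 1/h2
1/U = 1/624 + 0.002/278 + 1/1301
1/U = 0.0016025641 + 7.1942e-06 + 0.0007686395
1/U = 0.0023783978
U = 420.45 W/(m^2*K)


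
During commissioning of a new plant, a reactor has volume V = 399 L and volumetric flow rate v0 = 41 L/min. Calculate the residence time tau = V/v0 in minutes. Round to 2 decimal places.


tau = V / v0
tau = 399 / 41
tau = 9.73 min


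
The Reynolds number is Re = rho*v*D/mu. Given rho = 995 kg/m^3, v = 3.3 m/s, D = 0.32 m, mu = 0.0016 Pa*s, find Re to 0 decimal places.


Re = rho * v * D / mu
Re = 995 * 3.3 * 0.32 / 0.0016
Re = 1050.72 / 0.0016
Re = 656700


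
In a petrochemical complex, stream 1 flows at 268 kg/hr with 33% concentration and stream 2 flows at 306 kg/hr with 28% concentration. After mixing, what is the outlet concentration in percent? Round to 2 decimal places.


Mass balance on solute: F1*x1 + F2*x2 = F3*x3
F3 = F1 + F2 = 268 + 306 = 574 kg/hr
x3 = (F1*x1 + F2*x2)/F3
x3 = (268*0.33 + 306*0.28) / 574
x3 = 30.33%


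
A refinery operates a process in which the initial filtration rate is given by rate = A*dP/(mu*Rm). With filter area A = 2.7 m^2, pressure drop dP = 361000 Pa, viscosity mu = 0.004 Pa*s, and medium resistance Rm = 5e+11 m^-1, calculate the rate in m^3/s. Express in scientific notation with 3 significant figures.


rate = A * dP / (mu * Rm)
rate = 2.7 * 361000 / (0.004 * 5e+11)
rate = 974700.0 / 2.000e+09
rate = 4.87e-04 m^3/s


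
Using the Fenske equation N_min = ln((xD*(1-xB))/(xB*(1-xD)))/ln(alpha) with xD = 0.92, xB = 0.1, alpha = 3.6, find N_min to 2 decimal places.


N_min = ln((xD*(1-xB))/(xB*(1-xD))) / ln(alpha)
Numerator inside ln: 0.828 / 0.008 = 103.5
ln(103.5) = 4.639572
ln(alpha) = ln(3.6) = 1.280934
N_min = 4.639572 / 1.280934 = 3.62


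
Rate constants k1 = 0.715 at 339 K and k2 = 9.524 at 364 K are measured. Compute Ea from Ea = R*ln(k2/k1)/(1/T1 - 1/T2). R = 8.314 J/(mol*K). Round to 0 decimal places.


Ea = R * ln(k2/k1) / (1/T1 - 1/T2)
ln(k2/k1) = ln(9.524/0.715) = 2.5892877
1/T1 - 1/T2 = 1/339 - 1/364 = 0.00020259976
Ea = 8.314 * 2.5892877 / 0.00020259976
Ea = 106255 J/mol


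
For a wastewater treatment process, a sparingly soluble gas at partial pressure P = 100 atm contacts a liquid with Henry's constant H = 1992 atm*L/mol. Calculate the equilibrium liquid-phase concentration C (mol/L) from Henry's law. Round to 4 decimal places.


C = P / H
C = 100 / 1992
C = 0.0502 mol/L


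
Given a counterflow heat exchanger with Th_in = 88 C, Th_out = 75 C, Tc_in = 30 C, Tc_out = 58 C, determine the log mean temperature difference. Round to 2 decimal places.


dT1 = Th_in - Tc_out = 88 - 58 = 30
dT2 = Th_out - Tc_in = 75 - 30 = 45
LMTD = (dT1 - dT2) / ln(dT1/dT2)
LMTD = (30 - 45) / ln(30/45)
LMTD = 36.99 K


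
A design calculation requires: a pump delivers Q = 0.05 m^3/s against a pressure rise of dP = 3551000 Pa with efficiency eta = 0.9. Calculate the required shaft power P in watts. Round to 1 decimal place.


P = Q * dP / eta
P = 0.05 * 3551000 / 0.9
P = 177550.0 / 0.9
P = 197277.8 W


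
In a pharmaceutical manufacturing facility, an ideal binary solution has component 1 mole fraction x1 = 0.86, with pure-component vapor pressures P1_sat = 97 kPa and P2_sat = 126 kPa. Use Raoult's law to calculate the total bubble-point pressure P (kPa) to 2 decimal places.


P = x1*P1_sat + x2*P2_sat
x2 = 1 - x1 = 1 - 0.86 = 0.14
P = 0.86*97 + 0.14*126
P = 83.42 + 17.64
P = 101.06 kPa


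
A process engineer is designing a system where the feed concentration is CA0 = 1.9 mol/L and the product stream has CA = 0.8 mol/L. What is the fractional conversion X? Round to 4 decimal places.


X = (CA0 - CA) / CA0
X = (1.9 - 0.8) / 1.9
X = 1.1 / 1.9
X = 0.5789


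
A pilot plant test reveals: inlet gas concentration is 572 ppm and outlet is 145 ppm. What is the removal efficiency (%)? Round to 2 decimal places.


Efficiency = (G_in - G_out) / G_in * 100%
Efficiency = (572 - 145) / 572 * 100
Efficiency = 427 / 572 * 100
Efficiency = 74.65%


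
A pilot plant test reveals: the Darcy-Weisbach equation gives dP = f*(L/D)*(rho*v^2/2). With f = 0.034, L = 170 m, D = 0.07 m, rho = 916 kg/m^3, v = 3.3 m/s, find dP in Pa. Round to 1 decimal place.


dP = f * (L/D) * (rho*v^2/2)
dP = 0.034 * (170/0.07) * (916*3.3^2/2)
L/D = 2428.57142857
rho*v^2/2 = 916*10.89/2 = 4987.62
dP = 0.034 * 2428.57142857 * 4987.62
dP = 411834.9 Pa


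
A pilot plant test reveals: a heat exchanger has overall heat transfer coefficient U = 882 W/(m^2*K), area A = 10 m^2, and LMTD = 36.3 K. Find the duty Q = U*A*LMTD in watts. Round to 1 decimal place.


Q = U * A * LMTD
Q = 882 * 10 * 36.3
Q = 320166.0 W


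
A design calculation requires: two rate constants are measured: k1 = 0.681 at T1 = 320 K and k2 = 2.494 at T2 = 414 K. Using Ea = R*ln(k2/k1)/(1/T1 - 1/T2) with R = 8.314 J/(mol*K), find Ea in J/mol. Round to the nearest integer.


Ea = R * ln(k2/k1) / (1/T1 - 1/T2)
ln(k2/k1) = ln(2.494/0.681) = 1.2980808
1/T1 - 1/T2 = 1/320 - 1/414 = 0.000709541063
Ea = 8.314 * 1.2980808 / 0.000709541063
Ea = 15210 J/mol


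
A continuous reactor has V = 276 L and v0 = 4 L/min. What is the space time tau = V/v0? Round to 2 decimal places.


tau = V / v0
tau = 276 / 4
tau = 69.00 min


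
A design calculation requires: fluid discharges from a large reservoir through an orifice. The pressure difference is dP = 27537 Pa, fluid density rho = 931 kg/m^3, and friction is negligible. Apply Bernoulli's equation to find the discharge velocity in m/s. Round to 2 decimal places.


v = sqrt(2*dP/rho)
v = sqrt(2*27537/931)
v = sqrt(59.155747)
v = 7.69 m/s


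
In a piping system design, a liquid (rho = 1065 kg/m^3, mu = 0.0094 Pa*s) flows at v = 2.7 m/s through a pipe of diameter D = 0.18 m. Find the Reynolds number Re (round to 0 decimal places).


Re = rho * v * D / mu
Re = 1065 * 2.7 * 0.18 / 0.0094
Re = 517.59 / 0.0094
Re = 55063


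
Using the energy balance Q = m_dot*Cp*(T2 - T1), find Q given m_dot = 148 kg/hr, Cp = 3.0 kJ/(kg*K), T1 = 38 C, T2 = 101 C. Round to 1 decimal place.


Q = m_dot * Cp * (T2 - T1)
Q = 148 * 3.0 * (101 - 38)
Q = 148 * 3.0 * 63
Q = 27972.0 kJ/hr


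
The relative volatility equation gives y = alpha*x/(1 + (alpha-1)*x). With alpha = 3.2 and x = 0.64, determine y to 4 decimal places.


y = alpha*x / (1 + (alpha-1)*x)
y = 3.2*0.64 / (1 + (3.2-1)*0.64)
y = 2.048 / (1 + 1.408)
y = 2.048 / 2.408
y = 0.8505


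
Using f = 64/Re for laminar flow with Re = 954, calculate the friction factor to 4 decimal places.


f = 64 / Re
f = 64 / 954
f = 0.0671


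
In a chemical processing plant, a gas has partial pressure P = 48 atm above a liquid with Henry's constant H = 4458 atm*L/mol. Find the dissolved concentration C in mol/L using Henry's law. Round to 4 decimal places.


C = P / H
C = 48 / 4458
C = 0.0108 mol/L


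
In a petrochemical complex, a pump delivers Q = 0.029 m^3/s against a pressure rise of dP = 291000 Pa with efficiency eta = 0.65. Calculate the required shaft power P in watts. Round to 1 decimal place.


P = Q * dP / eta
P = 0.029 * 291000 / 0.65
P = 8439.0 / 0.65
P = 12983.1 W


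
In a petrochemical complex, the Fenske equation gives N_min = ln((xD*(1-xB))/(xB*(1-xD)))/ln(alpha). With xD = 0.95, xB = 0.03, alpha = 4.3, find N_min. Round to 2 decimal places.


N_min = ln((xD*(1-xB))/(xB*(1-xD))) / ln(alpha)
Numerator inside ln: 0.9215 / 0.0015 = 614.333333
ln(614.333333) = 6.420538
ln(alpha) = ln(4.3) = 1.458615
N_min = 6.420538 / 1.458615 = 4.40


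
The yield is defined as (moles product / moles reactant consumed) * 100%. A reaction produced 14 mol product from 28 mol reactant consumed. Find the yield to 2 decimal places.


Yield = (moles product / moles consumed) * 100%
Yield = (14 / 28) * 100
Yield = 0.5 * 100
Yield = 50.00%


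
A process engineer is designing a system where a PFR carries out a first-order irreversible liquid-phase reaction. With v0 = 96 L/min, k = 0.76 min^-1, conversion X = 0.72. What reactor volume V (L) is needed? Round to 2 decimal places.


V = (v0/k) * ln(1/(1-X))
V = (96/0.76) * ln(1/(1-0.72))
V = 126.315789 * ln(3.571429)
V = 126.315789 * 1.272966
V = 160.80 L


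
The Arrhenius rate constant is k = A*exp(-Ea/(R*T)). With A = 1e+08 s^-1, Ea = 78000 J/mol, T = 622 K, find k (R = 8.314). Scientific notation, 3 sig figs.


k = A * exp(-Ea/(R*T))
k = 1e+08 * exp(-78000 / (8.314 * 622))
k = 1e+08 * exp(-15.083225)
k = 2.81e+01


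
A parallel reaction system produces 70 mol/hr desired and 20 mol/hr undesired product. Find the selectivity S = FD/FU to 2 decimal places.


S = desired product rate / undesired product rate
S = 70 / 20
S = 3.50


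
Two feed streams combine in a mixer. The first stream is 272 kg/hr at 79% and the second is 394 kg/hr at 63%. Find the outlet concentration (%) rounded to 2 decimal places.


Mass balance on solute: F1*x1 + F2*x2 = F3*x3
F3 = F1 + F2 = 272 + 394 = 666 kg/hr
x3 = (F1*x1 + F2*x2)/F3
x3 = (272*0.79 + 394*0.63) / 666
x3 = 69.53%


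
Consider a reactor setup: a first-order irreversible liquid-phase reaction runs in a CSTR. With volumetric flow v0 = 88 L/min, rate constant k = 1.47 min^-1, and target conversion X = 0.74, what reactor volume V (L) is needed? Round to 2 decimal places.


V = v0 * X / (k * (1 - X))
V = 88 * 0.74 / (1.47 * (1 - 0.74))
V = 65.12 / (1.47 * 0.26)
V = 65.12 / 0.3822
V = 170.38 L
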